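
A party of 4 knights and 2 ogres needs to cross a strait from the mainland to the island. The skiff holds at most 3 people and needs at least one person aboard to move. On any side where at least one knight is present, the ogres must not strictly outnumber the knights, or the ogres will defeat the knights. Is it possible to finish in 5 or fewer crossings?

Yes

Yes — this plan uses 5 crossings (≤ 5):
1. 2 ogres → the island.  (the mainland: 4K 0O; the island: 0K 2O)
2. 1 ogre ← the mainland.  (the mainland: 4K 1O; the island: 0K 1O)
3. 2 knights and 1 ogre → the island.  (the mainland: 2K 0O; the island: 2K 2O)
4. 1 ogre ← the mainland.  (the mainland: 2K 1O; the island: 2K 1O)
5. 2 knights and 1 ogre → the island.  (the mainland: 0K 0O; the island: 4K 2O)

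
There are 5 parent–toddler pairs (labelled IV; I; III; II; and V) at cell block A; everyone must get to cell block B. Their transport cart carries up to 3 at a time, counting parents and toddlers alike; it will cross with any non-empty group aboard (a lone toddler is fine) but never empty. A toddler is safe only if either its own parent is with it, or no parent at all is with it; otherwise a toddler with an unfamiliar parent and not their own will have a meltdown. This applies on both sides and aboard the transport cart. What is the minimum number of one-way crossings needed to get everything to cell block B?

11

Counting alone: each trip to cell block B takes at most 3 across and each return brings at least 1 back, so after t trips out (and t−1 returns) at most 3t − (t−1) of the 10 are across; that first reaches 10 at t = 5, so at least 9 crossings are needed.
The safety rule pushes this higher. Following every safe sequence of crossings, the most of the 10 that can be at cell block B as the transport cart arrives there on crossing 9 is 9 — never all 10.
So no plan with fewer than 11 crossings exists, and this one achieves 11:
1. parent IV and toddler IV cross → cell block B.
2. parent IV crosses ← cell block A.
3. toddler I, toddler II, and toddler III cross → cell block B.
4. toddler IV crosses ← cell block A.
5. parent I, parent II, and parent III cross → cell block B.
6. parent I and toddler I cross ← cell block A.
7. parent I, parent IV, and parent V cross → cell block B.
8. toddler III crosses ← cell block A.
9. toddler I and toddler IV cross → cell block B.
10. toddler IV crosses ← cell block A.
11. toddler III, toddler IV, and toddler V cross → cell block B.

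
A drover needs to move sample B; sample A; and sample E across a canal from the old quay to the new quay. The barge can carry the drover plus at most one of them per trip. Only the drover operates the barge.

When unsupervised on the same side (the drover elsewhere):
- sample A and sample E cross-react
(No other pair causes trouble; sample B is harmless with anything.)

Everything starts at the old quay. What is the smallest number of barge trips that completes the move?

5

Counting alone: the drover can take at most 1 across per trip to the new quay, so moving all 3 needs at least 3 loaded trips out, with a return between consecutive ones — at least 5 crossings.
The plan below uses exactly 5 crossings, so it is optimal:
1. Drover goes to the new quay with sample A.
2. Drover goes back to the old quay alone.
3. Drover goes to the new quay with sample B.
4. Drover goes back to the old quay alone.
5. Drover goes to the new quay with sample E.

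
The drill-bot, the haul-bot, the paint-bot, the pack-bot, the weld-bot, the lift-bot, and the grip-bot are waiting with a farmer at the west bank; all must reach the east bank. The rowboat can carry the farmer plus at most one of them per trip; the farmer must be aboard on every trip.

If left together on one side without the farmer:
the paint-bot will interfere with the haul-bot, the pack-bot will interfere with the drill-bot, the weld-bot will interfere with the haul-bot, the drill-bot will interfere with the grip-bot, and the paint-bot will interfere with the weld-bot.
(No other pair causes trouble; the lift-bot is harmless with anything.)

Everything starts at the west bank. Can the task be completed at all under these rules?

Whatever the first load, the items left behind include a forbidden pair without the farmer. No opening move is safe, so no plan exists.

No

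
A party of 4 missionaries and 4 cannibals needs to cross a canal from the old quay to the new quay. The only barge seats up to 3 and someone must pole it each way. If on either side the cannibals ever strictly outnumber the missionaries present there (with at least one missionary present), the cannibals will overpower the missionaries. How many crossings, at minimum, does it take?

9

Counting alone: each trip to the new quay takes at most 3 across and each return brings at least 1 back, so after t trips out (and t−1 returns) at most 3t − (t−1) of the 8 are across; that first reaches 8 at t = 4, so at least 7 crossings are needed.
The safety rule pushes this higher. Following every safe sequence of crossings, the most of the 8 that can be at the new quay as the barge arrives there on crossing 7 is 7 — never all 8.
So no plan with fewer than 9 crossings exists, and this one achieves 9:
1. 2 cannibals → the new quay.  (the old quay: 4M 2C; the new quay: 0M 2C)
2. 1 cannibal ← the old quay.  (the old quay: 4M 3C; the new quay: 0M 1C)
3. 3 cannibals → the new quay.  (the old quay: 4M 0C; the new quay: 0M 4C)
4. 1 cannibal ← the old quay.  (the old quay: 4M 1C; the new quay: 0M 3C)
5. 3 missionaries → the new quay.  (the old quay: 1M 1C; the new quay: 3M 3C)
6. 1 missionary and 1 cannibal ← the old quay.  (the old quay: 2M 2C; the new quay: 2M 2C)
7. 2 missionaries → the new quay.  (the old quay: 0M 2C; the new quay: 4M 2C)
8. 1 cannibal ← the old quay.  (the old quay: 0M 3C; the new quay: 4M 1C)
9. 3 cannibals → the new quay.  (the old quay: 0M 0C; the new quay: 4M 4C)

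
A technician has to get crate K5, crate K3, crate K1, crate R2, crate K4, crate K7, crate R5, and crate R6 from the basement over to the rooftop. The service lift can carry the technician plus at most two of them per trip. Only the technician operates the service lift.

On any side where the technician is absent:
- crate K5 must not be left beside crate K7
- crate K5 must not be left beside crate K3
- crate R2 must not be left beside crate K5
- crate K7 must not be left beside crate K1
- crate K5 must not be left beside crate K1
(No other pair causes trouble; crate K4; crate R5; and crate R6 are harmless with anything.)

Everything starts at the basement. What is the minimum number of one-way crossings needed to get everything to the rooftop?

13

Counting alone: the technician can take at most 2 across per trip to the rooftop, so moving all 8 needs at least 4 loaded trips out, with a return between consecutive ones — at least 7 crossings.
The safety rule pushes this higher. Following every safe sequence of crossings, the most of the 8 that can be at the rooftop as the service lift arrives there on crossings 7, 9, 11 is 5, 6, 7 respectively — never all 8.
So no plan with fewer than 13 crossings exists, and this one achieves 13:
1. Technician goes to the rooftop with crate K1 and crate K5.
2. Technician goes back to the basement with crate K5.
3. Technician goes to the rooftop with crate K3 and crate K5.
4. Technician goes back to the basement with crate K5.
5. Technician goes to the rooftop with crate K5 and crate R2.
6. Technician goes back to the basement with crate K5.
7. Technician goes to the rooftop with crate K4 and crate K5.
8. Technician goes back to the basement with crate K5.
9. Technician goes to the rooftop with crate K5 and crate R5.
10. Technician goes back to the basement with crate K5.
11. Technician goes to the rooftop with crate K5 and crate R6.
12. Technician goes back to the basement with crate K5.
13. Technician goes to the rooftop with crate K5 and crate K7.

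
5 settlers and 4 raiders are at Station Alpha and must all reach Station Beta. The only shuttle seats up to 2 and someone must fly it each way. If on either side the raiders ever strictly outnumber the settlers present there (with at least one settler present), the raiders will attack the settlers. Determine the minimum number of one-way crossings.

Counting alone: each trip to Station Beta takes at most 2 across and each return brings at least 1 back, so after t trips out (and t−1 returns) at most 2t − (t−1) of the 9 are across; that first reaches 9 at t = 8, so at least 15 crossings are needed.
The plan below uses exactly 15 crossings, so it is optimal:
1. 2 raiders → Station Beta.  (Station Alpha: 5S 2R; Station Beta: 0S 2R)
2. 1 raider ← Station Alpha.  (Station Alpha: 5S 3R; Station Beta: 0S 1R)
3. 2 raiders → Station Beta.  (Station Alpha: 5S 1R; Station Beta: 0S 3R)
4. 1 raider ← Station Alpha.  (Station Alpha: 5S 2R; Station Beta: 0S 2R)
5. 2 settlers → Station Beta.  (Station Alpha: 3S 2R; Station Beta: 2S 2R)
6. 1 raider ← Station Alpha.  (Station Alpha: 3S 3R; Station Beta: 2S 1R)
7. 1 settler and 1 raider → Station Beta.  (Station Alpha: 2S 2R; Station Beta: 3S 2R)
8. 1 settler ← Station Alpha.  (Station Alpha: 3S 2R; Station Beta: 2S 2R)
9. 1 settler and 1 raider → Station Beta.  (Station Alpha: 2S 1R; Station Beta: 3S 3R)
10. 1 raider ← Station Alpha.  (Station Alpha: 2S 2R; Station Beta: 3S 2R)
11. 1 settler and 1 raider → Station Beta.  (Station Alpha: 1S 1R; Station Beta: 4S 3R)
12. 1 settler ← Station Alpha.  (Station Alpha: 2S 1R; Station Beta: 3S 3R)
13. 1 settler and 1 raider → Station Beta.  (Station Alpha: 1S 0R; Station Beta: 4S 4R)
14. 1 raider ← Station Alpha.  (Station Alpha: 1S 1R; Station Beta: 4S 3R)
15. 1 settler and 1 raider → Station Beta.  (Station Alpha: 0S 0R; Station Beta: 5S 4R)

15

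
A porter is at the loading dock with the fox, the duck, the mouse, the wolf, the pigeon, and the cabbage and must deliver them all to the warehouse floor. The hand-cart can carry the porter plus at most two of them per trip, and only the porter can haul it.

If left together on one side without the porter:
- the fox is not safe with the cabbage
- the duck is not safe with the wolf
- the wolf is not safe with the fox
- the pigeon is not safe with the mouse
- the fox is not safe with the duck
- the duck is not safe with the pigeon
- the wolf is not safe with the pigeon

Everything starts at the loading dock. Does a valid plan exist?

Whatever the first load, the items left behind include a forbidden pair without the porter. No opening move is safe, so no plan exists.

No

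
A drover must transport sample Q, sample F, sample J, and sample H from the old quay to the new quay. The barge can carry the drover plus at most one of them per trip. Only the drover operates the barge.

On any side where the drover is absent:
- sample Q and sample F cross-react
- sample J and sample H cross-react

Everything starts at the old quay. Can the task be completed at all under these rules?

Whatever the first load, the items left behind include a forbidden pair without the drover. No opening move is safe, so no plan exists.

No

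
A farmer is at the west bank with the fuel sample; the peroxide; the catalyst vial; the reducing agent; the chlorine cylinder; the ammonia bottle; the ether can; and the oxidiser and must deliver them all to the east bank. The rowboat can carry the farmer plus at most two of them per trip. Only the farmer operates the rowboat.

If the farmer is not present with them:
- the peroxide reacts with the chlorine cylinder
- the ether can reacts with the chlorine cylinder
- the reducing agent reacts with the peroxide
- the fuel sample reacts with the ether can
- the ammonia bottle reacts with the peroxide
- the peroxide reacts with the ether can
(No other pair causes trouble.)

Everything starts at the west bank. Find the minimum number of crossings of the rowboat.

Counting alone: the farmer can take at most 2 across per trip to the east bank, so moving all 8 needs at least 4 loaded trips out, with a return between consecutive ones — at least 7 crossings.
The safety rule pushes this higher. Following every safe sequence of crossings, the most of the 8 that can be at the east bank as the rowboat arrives there on crossings 7, 9, 11 is 5, 6, 7 respectively — never all 8.
So no plan with fewer than 13 crossings exists, and this one achieves 13:
1. Farmer goes to the east bank with the ether can and the peroxide.  [the west bank: the ammonia bottle, the catalyst vial, the chlorine cylinder, the fuel sample, the oxidiser, the reducing agent | the east bank: the ether can, the peroxide]
2. Farmer goes back to the west bank with the peroxide.  [the west bank: the ammonia bottle, the catalyst vial, the chlorine cylinder, the fuel sample, the oxidiser, the peroxide, the reducing agent | the east bank: the ether can]
3. Farmer goes to the east bank with the fuel sample and the peroxide.  [the west bank: the ammonia bottle, the catalyst vial, the chlorine cylinder, the oxidiser, the reducing agent | the east bank: the ether can, the fuel sample, the peroxide]
4. Farmer goes back to the west bank with the ether can.  [the west bank: the ammonia bottle, the catalyst vial, the chlorine cylinder, the ether can, the oxidiser, the reducing agent | the east bank: the fuel sample, the peroxide]
5. Farmer goes to the east bank with the catalyst vial and the chlorine cylinder.  [the west bank: the ammonia bottle, the ether can, the oxidiser, the reducing agent | the east bank: the catalyst vial, the chlorine cylinder, the fuel sample, the peroxide]
6. Farmer goes back to the west bank with the peroxide.  [the west bank: the ammonia bottle, the ether can, the oxidiser, the peroxide, the reducing agent | the east bank: the catalyst vial, the chlorine cylinder, the fuel sample]
7. Farmer goes to the east bank with the peroxide and the reducing agent.  [the west bank: the ammonia bottle, the ether can, the oxidiser | the east bank: the catalyst vial, the chlorine cylinder, the fuel sample, the peroxide, the reducing agent]
8. Farmer goes back to the west bank with the peroxide.  [the west bank: the ammonia bottle, the ether can, the oxidiser, the peroxide | the east bank: the catalyst vial, the chlorine cylinder, the fuel sample, the reducing agent]
9. Farmer goes to the east bank with the ammonia bottle and the peroxide.  [the west bank: the ether can, the oxidiser | the east bank: the ammonia bottle, the catalyst vial, the chlorine cylinder, the fuel sample, the peroxide, the reducing agent]
10. Farmer goes back to the west bank with the peroxide.  [the west bank: the ether can, the oxidiser, the peroxide | the east bank: the ammonia bottle, the catalyst vial, the chlorine cylinder, the fuel sample, the reducing agent]
11. Farmer goes to the east bank with the oxidiser and the peroxide.  [the west bank: the ether can | the east bank: the ammonia bottle, the catalyst vial, the chlorine cylinder, the fuel sample, the oxidiser, the peroxide, the reducing agent]
12. Farmer goes back to the west bank with the peroxide.  [the west bank: the ether can, the peroxide | the east bank: the ammonia bottle, the catalyst vial, the chlorine cylinder, the fuel sample, the oxidiser, the reducing agent]
13. Farmer goes to the east bank with the ether can and the peroxide.  [the west bank: — | the east bank: the ammonia bottle, the catalyst vial, the chlorine cylinder, the ether can, the fuel sample, the oxidiser, the peroxide, the reducing agent]

13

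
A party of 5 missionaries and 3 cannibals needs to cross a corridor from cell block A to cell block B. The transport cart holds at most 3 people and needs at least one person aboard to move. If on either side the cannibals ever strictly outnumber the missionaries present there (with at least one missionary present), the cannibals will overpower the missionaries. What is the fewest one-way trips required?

Counting alone: each trip to cell block B takes at most 3 across and each return brings at least 1 back, so after t trips out (and t−1 returns) at most 3t − (t−1) of the 8 are across; that first reaches 8 at t = 4, so at least 7 crossings are needed.
The plan below uses exactly 7 crossings, so it is optimal:
1. 2 cannibals → cell block B.  (cell block A: 5M 1C; cell block B: 0M 2C)
2. 1 cannibal ← cell block A.  (cell block A: 5M 2C; cell block B: 0M 1C)
3. 2 missionaries and 1 cannibal → cell block B.  (cell block A: 3M 1C; cell block B: 2M 2C)
4. 1 cannibal ← cell block A.  (cell block A: 3M 2C; cell block B: 2M 1C)
5. 1 missionary and 2 cannibals → cell block B.  (cell block A: 2M 0C; cell block B: 3M 3C)
6. 1 cannibal ← cell block A.  (cell block A: 2M 1C; cell block B: 3M 2C)
7. 2 missionaries and 1 cannibal → cell block B.  (cell block A: 0M 0C; cell block B: 5M 3C)

7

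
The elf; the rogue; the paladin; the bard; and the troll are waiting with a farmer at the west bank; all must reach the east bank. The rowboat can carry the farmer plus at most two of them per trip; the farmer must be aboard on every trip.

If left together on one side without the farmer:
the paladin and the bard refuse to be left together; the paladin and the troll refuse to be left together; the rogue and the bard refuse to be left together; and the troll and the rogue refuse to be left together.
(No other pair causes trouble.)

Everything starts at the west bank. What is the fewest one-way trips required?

Counting alone: the farmer can take at most 2 across per trip to the east bank, so moving all 5 needs at least 3 loaded trips out, with a return between consecutive ones — at least 5 crossings.
The plan below uses exactly 5 crossings, so it is optimal:
1. Farmer goes to the east bank with the paladin and the rogue.
2. Farmer goes back to the west bank alone.
3. Farmer goes to the east bank with the elf.
4. Farmer goes back to the west bank alone.
5. Farmer goes to the east bank with the bard and the troll.

5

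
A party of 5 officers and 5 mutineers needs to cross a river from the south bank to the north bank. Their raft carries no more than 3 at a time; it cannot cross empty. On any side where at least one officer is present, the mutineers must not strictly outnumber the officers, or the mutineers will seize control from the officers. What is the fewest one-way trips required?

11

Counting alone: each trip to the north bank takes at most 3 across and each return brings at least 1 back, so after t trips out (and t−1 returns) at most 3t − (t−1) of the 10 are across; that first reaches 10 at t = 5, so at least 9 crossings are needed.
The safety rule pushes this higher. Following every safe sequence of crossings, the most of the 10 that can be at the north bank as the raft arrives there on crossing 9 is 9 — never all 10.
So no plan with fewer than 11 crossings exists, and this one achieves 11:
1. 2 mutineers → the north bank.  (the south bank: 5O 3M; the north bank: 0O 2M)
2. 1 mutineer ← the south bank.  (the south bank: 5O 4M; the north bank: 0O 1M)
3. 3 mutineers → the north bank.  (the south bank: 5O 1M; the north bank: 0O 4M)
4. 1 mutineer ← the south bank.  (the south bank: 5O 2M; the north bank: 0O 3M)
5. 3 officers → the north bank.  (the south bank: 2O 2M; the north bank: 3O 3M)
6. 1 officer and 1 mutineer ← the south bank.  (the south bank: 3O 3M; the north bank: 2O 2M)
7. 3 officers → the north bank.  (the south bank: 0O 3M; the north bank: 5O 2M)
8. 1 mutineer ← the south bank.  (the south bank: 0O 4M; the north bank: 5O 1M)
9. 2 mutineers → the north bank.  (the south bank: 0O 2M; the north bank: 5O 3M)
10. 1 mutineer ← the south bank.  (the south bank: 0O 3M; the north bank: 5O 2M)
11. 3 mutineers → the north bank.  (the south bank: 0O 0M; the north bank: 5O 5M)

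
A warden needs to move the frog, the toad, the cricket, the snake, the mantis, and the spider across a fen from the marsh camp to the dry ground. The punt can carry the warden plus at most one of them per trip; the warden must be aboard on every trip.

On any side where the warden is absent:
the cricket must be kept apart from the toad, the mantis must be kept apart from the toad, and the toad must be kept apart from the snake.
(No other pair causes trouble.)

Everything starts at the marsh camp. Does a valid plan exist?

No

Following every safe sequence of crossings from the start, the most of the 6 that can be at the dry ground as the punt arrives there on crossings 1, 3, 5, 7 is 1, 2, 3, 4 respectively; the best ever achieved is 4 of 6.
From crossing 9 on, no configuration arises that was not already reachable earlier: only 36 distinct safe configurations (who is on which side, and where the punt is) can ever be reached, none of them has everyone across, and every continuation just revisits them. So no valid plan exists.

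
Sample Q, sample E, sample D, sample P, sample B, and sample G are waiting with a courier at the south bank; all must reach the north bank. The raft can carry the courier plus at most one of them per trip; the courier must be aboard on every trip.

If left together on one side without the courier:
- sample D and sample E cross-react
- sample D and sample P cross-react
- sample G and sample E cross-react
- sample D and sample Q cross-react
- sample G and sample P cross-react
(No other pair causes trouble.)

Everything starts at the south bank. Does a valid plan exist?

Whatever the first load, the items left behind include a forbidden pair without the courier. No opening move is safe, so no plan exists.

No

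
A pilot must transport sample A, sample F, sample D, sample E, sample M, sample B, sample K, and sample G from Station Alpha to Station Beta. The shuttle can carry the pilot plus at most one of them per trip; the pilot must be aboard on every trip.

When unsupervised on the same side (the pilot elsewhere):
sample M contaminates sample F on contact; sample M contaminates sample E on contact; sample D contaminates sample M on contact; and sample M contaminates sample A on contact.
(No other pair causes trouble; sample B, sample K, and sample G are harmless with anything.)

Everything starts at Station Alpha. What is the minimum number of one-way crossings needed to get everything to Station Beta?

impossible

Following every safe sequence of crossings from the start, the most of the 8 that can be at Station Beta as the shuttle arrives there on crossings 1, 3, 5, 7, 9 is 1, 2, 3, 4, 5 respectively; the best ever achieved is 5 of 8.
From crossing 11 on, no configuration arises that was not already reachable earlier: only 88 distinct safe configurations (who is on which side, and where the shuttle is) can ever be reached, none of them has everyone across, and every continuation just revisits them. So no valid plan exists.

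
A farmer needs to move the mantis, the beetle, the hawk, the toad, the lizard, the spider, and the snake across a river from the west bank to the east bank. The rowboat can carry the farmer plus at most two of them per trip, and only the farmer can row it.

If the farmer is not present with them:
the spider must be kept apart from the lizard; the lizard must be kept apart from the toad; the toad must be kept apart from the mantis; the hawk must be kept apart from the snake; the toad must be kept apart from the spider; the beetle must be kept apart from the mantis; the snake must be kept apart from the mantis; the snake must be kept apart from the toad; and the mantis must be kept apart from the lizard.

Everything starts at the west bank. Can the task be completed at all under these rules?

No

Whatever the first load, the items left behind include a forbidden pair without the farmer. No opening move is safe, so no plan exists.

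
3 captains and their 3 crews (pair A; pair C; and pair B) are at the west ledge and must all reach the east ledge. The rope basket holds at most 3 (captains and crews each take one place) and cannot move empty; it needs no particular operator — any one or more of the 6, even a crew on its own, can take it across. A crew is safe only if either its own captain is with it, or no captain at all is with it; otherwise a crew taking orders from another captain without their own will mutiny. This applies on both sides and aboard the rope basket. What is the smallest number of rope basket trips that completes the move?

5

Counting alone: each trip to the east ledge takes at most 3 across and each return brings at least 1 back, so after t trips out (and t−1 returns) at most 3t − (t−1) of the 6 are across; that first reaches 6 at t = 3, so at least 5 crossings are needed.
The plan below uses exactly 5 crossings, so it is optimal:
1. captain A and crew A cross → the east ledge.
2. captain A crosses ← the west ledge.
3. captain A, captain B, and captain C cross → the east ledge.
4. crew A crosses ← the west ledge.
5. crew A, crew B, and crew C cross → the east ledge.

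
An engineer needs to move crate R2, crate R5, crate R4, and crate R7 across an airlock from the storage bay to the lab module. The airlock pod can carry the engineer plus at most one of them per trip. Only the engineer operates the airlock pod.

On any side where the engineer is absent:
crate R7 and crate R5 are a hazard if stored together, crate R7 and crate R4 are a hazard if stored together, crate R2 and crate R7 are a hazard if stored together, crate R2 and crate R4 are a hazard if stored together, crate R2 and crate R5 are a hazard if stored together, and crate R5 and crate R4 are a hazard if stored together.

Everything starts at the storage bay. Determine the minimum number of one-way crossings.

Whatever the first load, the items left behind include a forbidden pair without the engineer. No opening move is safe, so no plan exists.

impossible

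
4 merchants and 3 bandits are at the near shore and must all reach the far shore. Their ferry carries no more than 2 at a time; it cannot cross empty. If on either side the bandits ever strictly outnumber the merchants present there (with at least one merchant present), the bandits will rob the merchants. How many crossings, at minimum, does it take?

11

Counting alone: each trip to the far shore takes at most 2 across and each return brings at least 1 back, so after t trips out (and t−1 returns) at most 2t − (t−1) of the 7 are across; that first reaches 7 at t = 6, so at least 11 crossings are needed.
The plan below uses exactly 11 crossings, so it is optimal:
1. 2 bandits → the far shore.  (the near shore: 4M 1B; the far shore: 0M 2B)
2. 1 bandit ← the near shore.  (the near shore: 4M 2B; the far shore: 0M 1B)
3. 2 bandits → the far shore.  (the near shore: 4M 0B; the far shore: 0M 3B)
4. 1 bandit ← the near shore.  (the near shore: 4M 1B; the far shore: 0M 2B)
5. 2 merchants → the far shore.  (the near shore: 2M 1B; the far shore: 2M 2B)
6. 1 bandit ← the near shore.  (the near shore: 2M 2B; the far shore: 2M 1B)
7. 1 merchant and 1 bandit → the far shore.  (the near shore: 1M 1B; the far shore: 3M 2B)
8. 1 merchant ← the near shore.  (the near shore: 2M 1B; the far shore: 2M 2B)
9. 1 merchant and 1 bandit → the far shore.  (the near shore: 1M 0B; the far shore: 3M 3B)
10. 1 bandit ← the near shore.  (the near shore: 1M 1B; the far shore: 3M 2B)
11. 1 merchant and 1 bandit → the far shore.  (the near shore: 0M 0B; the far shore: 4M 3B)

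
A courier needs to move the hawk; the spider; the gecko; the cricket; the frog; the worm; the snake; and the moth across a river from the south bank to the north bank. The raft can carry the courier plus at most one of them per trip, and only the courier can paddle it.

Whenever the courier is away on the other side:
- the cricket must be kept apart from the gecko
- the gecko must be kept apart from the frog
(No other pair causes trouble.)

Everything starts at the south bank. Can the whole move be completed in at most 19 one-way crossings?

Yes

Yes — this plan uses 17 crossings (≤ 19):
1. Courier goes to the north bank with the gecko.
2. Courier goes back to the south bank alone.
3. Courier goes to the north bank with the hawk.
4. Courier goes back to the south bank alone.
5. Courier goes to the north bank with the spider.
6. Courier goes back to the south bank alone.
7. Courier goes to the north bank with the cricket.
8. Courier goes back to the south bank with the gecko.
9. Courier goes to the north bank with the frog.
10. Courier goes back to the south bank alone.
11. Courier goes to the north bank with the worm.
12. Courier goes back to the south bank alone.
13. Courier goes to the north bank with the snake.
14. Courier goes back to the south bank alone.
15. Courier goes to the north bank with the moth.
16. Courier goes back to the south bank alone.
17. Courier goes to the north bank with the gecko.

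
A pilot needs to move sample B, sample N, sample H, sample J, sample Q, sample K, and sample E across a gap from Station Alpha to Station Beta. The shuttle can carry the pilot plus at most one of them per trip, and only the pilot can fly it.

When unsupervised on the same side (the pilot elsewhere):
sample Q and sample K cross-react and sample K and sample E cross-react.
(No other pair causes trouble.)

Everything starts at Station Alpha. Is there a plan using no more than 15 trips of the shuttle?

Yes

Yes — this plan uses 15 crossings (≤ 15):
1. Pilot goes to Station Beta with sample K.
2. Pilot goes back to Station Alpha alone.
3. Pilot goes to Station Beta with sample B.
4. Pilot goes back to Station Alpha alone.
5. Pilot goes to Station Beta with sample N.
6. Pilot goes back to Station Alpha alone.
7. Pilot goes to Station Beta with sample H.
8. Pilot goes back to Station Alpha alone.
9. Pilot goes to Station Beta with sample J.
10. Pilot goes back to Station Alpha alone.
11. Pilot goes to Station Beta with sample Q.
12. Pilot goes back to Station Alpha with sample K.
13. Pilot goes to Station Beta with sample E.
14. Pilot goes back to Station Alpha alone.
15. Pilot goes to Station Beta with sample K.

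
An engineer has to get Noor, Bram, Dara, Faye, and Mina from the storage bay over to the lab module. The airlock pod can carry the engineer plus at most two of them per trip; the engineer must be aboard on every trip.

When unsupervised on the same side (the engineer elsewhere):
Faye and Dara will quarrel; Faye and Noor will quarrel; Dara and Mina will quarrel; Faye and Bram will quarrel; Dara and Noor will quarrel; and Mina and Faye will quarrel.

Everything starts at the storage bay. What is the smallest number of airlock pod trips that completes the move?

Counting alone: the engineer can take at most 2 across per trip to the lab module, so moving all 5 needs at least 3 loaded trips out, with a return between consecutive ones — at least 5 crossings.
The safety rule pushes this higher. Following every safe sequence of crossings, the most of the 5 that can be at the lab module as the airlock pod arrives there on crossing 5 is 4 — never all 5.
So no plan with fewer than 7 crossings exists, and this one achieves 7:
1. Engineer goes to the lab module with Dara and Faye.
2. Engineer goes back to the storage bay with Dara.
3. Engineer goes to the lab module with Mina and Noor.
4. Engineer goes back to the storage bay with Faye.
5. Engineer goes to the lab module with Bram and Dara.
6. Engineer goes back to the storage bay with Dara.
7. Engineer goes to the lab module with Dara and Faye.

7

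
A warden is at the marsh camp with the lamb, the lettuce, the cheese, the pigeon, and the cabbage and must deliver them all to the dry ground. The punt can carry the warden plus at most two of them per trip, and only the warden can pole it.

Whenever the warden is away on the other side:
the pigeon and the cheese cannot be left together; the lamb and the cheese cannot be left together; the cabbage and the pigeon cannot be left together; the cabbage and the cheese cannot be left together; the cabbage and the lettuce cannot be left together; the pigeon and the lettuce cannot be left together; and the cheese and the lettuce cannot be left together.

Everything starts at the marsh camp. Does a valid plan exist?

Whatever the first load, the items left behind include a forbidden pair without the warden. No opening move is safe, so no plan exists.

No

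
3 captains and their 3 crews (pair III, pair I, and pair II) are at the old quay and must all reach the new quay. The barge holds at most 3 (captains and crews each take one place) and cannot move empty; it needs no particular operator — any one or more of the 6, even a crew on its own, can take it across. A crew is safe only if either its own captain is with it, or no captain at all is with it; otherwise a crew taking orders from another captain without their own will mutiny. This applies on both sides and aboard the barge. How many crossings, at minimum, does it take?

Counting alone: each trip to the new quay takes at most 3 across and each return brings at least 1 back, so after t trips out (and t−1 returns) at most 3t − (t−1) of the 6 are across; that first reaches 6 at t = 3, so at least 5 crossings are needed.
The plan below uses exactly 5 crossings, so it is optimal:
1. captain III and crew III cross → the new quay.
2. captain III crosses ← the old quay.
3. captain I, captain II, and captain III cross → the new quay.
4. crew III crosses ← the old quay.
5. crew I, crew II, and crew III cross → the new quay.

5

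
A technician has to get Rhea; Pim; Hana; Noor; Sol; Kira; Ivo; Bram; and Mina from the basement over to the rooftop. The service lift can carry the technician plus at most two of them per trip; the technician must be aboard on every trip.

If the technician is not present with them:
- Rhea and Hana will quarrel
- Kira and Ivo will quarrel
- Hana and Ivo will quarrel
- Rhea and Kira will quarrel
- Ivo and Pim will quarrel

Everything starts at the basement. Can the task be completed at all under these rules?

Yes

1. Technician goes to the rooftop with Ivo and Rhea.  [the basement: Bram, Hana, Kira, Mina, Noor, Pim, Sol | the rooftop: Ivo, Rhea]
2. Technician goes back to the basement alone.  [the basement: Bram, Hana, Kira, Mina, Noor, Pim, Sol | the rooftop: Ivo, Rhea]
3. Technician goes to the rooftop with Pim.  [the basement: Bram, Hana, Kira, Mina, Noor, Sol | the rooftop: Ivo, Pim, Rhea]
4. Technician goes back to the basement with Ivo.  [the basement: Bram, Hana, Ivo, Kira, Mina, Noor, Sol | the rooftop: Pim, Rhea]
5. Technician goes to the rooftop with Hana and Kira.  [the basement: Bram, Ivo, Mina, Noor, Sol | the rooftop: Hana, Kira, Pim, Rhea]
6. Technician goes back to the basement with Rhea.  [the basement: Bram, Ivo, Mina, Noor, Rhea, Sol | the rooftop: Hana, Kira, Pim]
7. Technician goes to the rooftop with Noor and Sol.  [the basement: Bram, Ivo, Mina, Rhea | the rooftop: Hana, Kira, Noor, Pim, Sol]
8. Technician goes back to the basement alone.  [the basement: Bram, Ivo, Mina, Rhea | the rooftop: Hana, Kira, Noor, Pim, Sol]
9. Technician goes to the rooftop with Bram and Mina.  [the basement: Ivo, Rhea | the rooftop: Bram, Hana, Kira, Mina, Noor, Pim, Sol]
10. Technician goes back to the basement alone.  [the basement: Ivo, Rhea | the rooftop: Bram, Hana, Kira, Mina, Noor, Pim, Sol]
11. Technician goes to the rooftop with Ivo and Rhea.  [the basement: — | the rooftop: Bram, Hana, Ivo, Kira, Mina, Noor, Pim, Rhea, Sol]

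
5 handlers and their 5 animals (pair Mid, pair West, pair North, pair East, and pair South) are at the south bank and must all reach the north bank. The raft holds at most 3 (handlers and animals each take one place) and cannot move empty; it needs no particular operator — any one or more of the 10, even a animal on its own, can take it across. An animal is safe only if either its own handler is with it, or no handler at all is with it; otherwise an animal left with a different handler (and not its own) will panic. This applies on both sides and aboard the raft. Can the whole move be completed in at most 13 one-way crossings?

Yes — this plan uses 11 crossings (≤ 13):
1. animal Mid and handler Mid cross → the north bank.
2. handler Mid crosses ← the south bank.
3. animal East, animal North, and animal West cross → the north bank.
4. animal Mid crosses ← the south bank.
5. handler East, handler North, and handler West cross → the north bank.
6. animal West and handler West cross ← the south bank.
7. handler Mid, handler South, and handler West cross → the north bank.
8. animal North crosses ← the south bank.
9. animal Mid and animal West cross → the north bank.
10. animal Mid crosses ← the south bank.
11. animal Mid, animal North, and animal South cross → the north bank.

Yes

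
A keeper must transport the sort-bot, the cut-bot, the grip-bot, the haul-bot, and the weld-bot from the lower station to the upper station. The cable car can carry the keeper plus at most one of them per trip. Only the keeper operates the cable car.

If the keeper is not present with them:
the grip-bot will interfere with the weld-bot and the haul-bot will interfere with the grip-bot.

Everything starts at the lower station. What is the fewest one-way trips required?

Counting alone: the keeper can take at most 1 across per trip to the upper station, so moving all 5 needs at least 5 loaded trips out, with a return between consecutive ones — at least 9 crossings.
The safety rule pushes this higher. Following every safe sequence of crossings, the most of the 5 that can be at the upper station as the cable car arrives there on crossing 9 is 4 — never all 5.
So no plan with fewer than 11 crossings exists, and this one achieves 11:
1. Keeper goes to the upper station with the grip-bot.
2. Keeper goes back to the lower station alone.
3. Keeper goes to the upper station with the sort-bot.
4. Keeper goes back to the lower station alone.
5. Keeper goes to the upper station with the cut-bot.
6. Keeper goes back to the lower station alone.
7. Keeper goes to the upper station with the haul-bot.
8. Keeper goes back to the lower station with the grip-bot.
9. Keeper goes to the upper station with the weld-bot.
10. Keeper goes back to the lower station alone.
11. Keeper goes to the upper station with the grip-bot.

11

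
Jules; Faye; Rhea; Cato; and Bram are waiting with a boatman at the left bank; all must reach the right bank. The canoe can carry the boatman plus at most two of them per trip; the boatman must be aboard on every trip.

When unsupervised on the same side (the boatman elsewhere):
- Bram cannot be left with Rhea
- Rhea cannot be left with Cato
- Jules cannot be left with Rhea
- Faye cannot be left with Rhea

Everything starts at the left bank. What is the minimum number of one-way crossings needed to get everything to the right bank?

7

Counting alone: the boatman can take at most 2 across per trip to the right bank, so moving all 5 needs at least 3 loaded trips out, with a return between consecutive ones — at least 5 crossings.
The safety rule pushes this higher. Following every safe sequence of crossings, the most of the 5 that can be at the right bank as the canoe arrives there on crossing 5 is 4 — never all 5.
So no plan with fewer than 7 crossings exists, and this one achieves 7:
1. Boatman goes to the right bank with Rhea.
2. Boatman goes back to the left bank alone.
3. Boatman goes to the right bank with Faye and Jules.
4. Boatman goes back to the left bank with Rhea.
5. Boatman goes to the right bank with Cato and Rhea.
6. Boatman goes back to the left bank with Rhea.
7. Boatman goes to the right bank with Bram and Rhea.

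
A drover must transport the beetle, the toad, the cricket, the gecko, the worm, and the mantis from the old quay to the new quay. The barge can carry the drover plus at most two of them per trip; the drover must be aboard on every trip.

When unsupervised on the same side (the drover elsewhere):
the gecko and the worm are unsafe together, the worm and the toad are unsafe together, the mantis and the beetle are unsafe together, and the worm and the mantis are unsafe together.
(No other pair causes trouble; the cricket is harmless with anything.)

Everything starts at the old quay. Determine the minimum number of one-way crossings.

7

Counting alone: the drover can take at most 2 across per trip to the new quay, so moving all 6 needs at least 3 loaded trips out, with a return between consecutive ones — at least 5 crossings.
The safety rule pushes this higher. Following every safe sequence of crossings, the most of the 6 that can be at the new quay as the barge arrives there on crossing 5 is 5 — never all 6.
So no plan with fewer than 7 crossings exists, and this one achieves 7:
1. Drover goes to the new quay with the beetle and the worm.
2. Drover goes back to the old quay alone.
3. Drover goes to the new quay with the cricket.
4. Drover goes back to the old quay alone.
5. Drover goes to the new quay with the gecko and the toad.
6. Drover goes back to the old quay with the worm.
7. Drover goes to the new quay with the mantis and the worm.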